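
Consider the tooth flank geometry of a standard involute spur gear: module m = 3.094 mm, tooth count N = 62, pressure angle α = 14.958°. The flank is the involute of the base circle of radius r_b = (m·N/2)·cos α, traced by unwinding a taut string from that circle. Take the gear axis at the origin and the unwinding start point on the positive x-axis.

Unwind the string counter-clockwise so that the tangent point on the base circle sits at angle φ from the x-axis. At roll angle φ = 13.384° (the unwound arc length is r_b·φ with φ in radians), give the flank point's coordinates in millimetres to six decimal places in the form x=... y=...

x=95.157775 y=0.391569

pitch radius r_p = m·N/2 = 3.094·62/2 = 95.914000
base radius r_b = r_p·cos α = 95.914000·cos 14.958° = 92.663982
roll angle φ = 13.384° = 0.23359487 rad
x = r_b·(cos φ + φ·sin φ) = 92.663982·(0.97284056 + 0.23359487·0.23147624) = 95.157775
y = r_b·(sin φ − φ·cos φ) = 92.663982·(0.23147624 − 0.23359487·0.97284056) = 0.391569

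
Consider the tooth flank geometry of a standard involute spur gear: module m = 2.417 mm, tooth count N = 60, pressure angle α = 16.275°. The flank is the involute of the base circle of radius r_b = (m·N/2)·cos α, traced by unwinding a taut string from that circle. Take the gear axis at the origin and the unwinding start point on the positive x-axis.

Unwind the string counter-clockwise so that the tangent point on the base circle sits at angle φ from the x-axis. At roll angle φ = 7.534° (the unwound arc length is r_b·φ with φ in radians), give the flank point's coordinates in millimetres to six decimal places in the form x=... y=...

pitch radius r_p = m·N/2 = 2.417·60/2 = 72.510000
base radius r_b = r_p·cos α = 72.510000·cos 16.275° = 69.604355
roll angle φ = 7.534° = 0.13149311 rad
x = r_b·(cos φ + φ·sin φ) = 69.604355·(0.99136723 + 0.13149311·0.13111450) = 70.203501
y = r_b·(sin φ − φ·cos φ) = 69.604355·(0.13111450 − 0.13149311·0.99136723) = 0.052659

x=70.203501 y=0.052659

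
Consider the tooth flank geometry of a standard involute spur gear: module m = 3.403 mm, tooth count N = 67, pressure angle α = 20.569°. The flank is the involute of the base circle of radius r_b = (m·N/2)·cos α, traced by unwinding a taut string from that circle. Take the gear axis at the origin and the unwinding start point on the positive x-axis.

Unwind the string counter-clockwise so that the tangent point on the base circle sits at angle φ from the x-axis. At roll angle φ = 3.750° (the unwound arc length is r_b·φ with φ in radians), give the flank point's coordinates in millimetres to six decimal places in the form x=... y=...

x=106.961301 y=0.009971

pitch radius r_p = m·N/2 = 3.403·67/2 = 114.000500
base radius r_b = r_p·cos α = 114.000500·cos 20.569° = 106.732941
roll angle φ = 3.750° = 0.06544985 rad
x = r_b·(cos φ + φ·sin φ) = 106.732941·(0.99785892 + 0.06544985·0.06540313) = 106.961301
y = r_b·(sin φ − φ·cos φ) = 106.732941·(0.06540313 − 0.06544985·0.99785892) = 0.009971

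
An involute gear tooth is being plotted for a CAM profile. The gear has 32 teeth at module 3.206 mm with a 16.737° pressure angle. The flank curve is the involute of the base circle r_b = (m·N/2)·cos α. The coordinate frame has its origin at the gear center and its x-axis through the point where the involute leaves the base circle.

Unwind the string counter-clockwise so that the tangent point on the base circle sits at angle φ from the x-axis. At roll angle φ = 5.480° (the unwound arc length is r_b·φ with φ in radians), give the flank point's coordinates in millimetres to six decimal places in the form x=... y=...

x=49.347103 y=0.014313

pitch radius r_p = m·N/2 = 3.206·32/2 = 51.296000
base radius r_b = r_p·cos α = 51.296000·cos 16.737° = 49.122933
roll angle φ = 5.480° = 0.09564404 rad
x = r_b·(cos φ + φ·sin φ) = 49.122933·(0.99542959 + 0.09564404·0.09549829) = 49.347103
y = r_b·(sin φ − φ·cos φ) = 49.122933·(0.09549829 − 0.09564404·0.99542959) = 0.014313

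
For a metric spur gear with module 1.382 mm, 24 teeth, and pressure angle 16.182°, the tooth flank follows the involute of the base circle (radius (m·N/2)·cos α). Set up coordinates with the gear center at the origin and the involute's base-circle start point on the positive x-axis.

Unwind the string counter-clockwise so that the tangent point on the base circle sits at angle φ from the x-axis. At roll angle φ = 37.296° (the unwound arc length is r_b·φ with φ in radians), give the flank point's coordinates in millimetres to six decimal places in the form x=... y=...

pitch radius r_p = m·N/2 = 1.382·24/2 = 16.584000
base radius r_b = r_p·cos α = 16.584000·cos 16.182° = 15.926963
roll angle φ = 37.296° = 0.65093800 rad
x = r_b·(cos φ + φ·sin φ) = 15.926963·(0.79551578 + 0.65093800·0.60593286) = 18.952139
y = r_b·(sin φ − φ·cos φ) = 15.926963·(0.60593286 − 0.65093800·0.79551578) = 1.403188

x=18.952139 y=1.403188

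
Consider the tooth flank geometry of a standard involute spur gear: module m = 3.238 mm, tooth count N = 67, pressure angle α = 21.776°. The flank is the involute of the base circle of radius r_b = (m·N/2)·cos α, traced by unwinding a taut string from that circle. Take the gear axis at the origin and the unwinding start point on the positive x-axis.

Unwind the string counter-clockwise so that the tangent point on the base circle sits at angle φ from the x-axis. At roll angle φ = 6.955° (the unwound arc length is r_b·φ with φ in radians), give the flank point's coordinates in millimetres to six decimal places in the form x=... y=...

x=101.471921 y=0.059970

pitch radius r_p = m·N/2 = 3.238·67/2 = 108.473000
base radius r_b = r_p·cos α = 108.473000·cos 21.776° = 100.732508
roll angle φ = 6.955° = 0.12138765 rad
x = r_b·(cos φ + φ·sin φ) = 100.732508·(0.99264156 + 0.12138765·0.12108976) = 101.471921
y = r_b·(sin φ − φ·cos φ) = 100.732508·(0.12108976 − 0.12138765·0.99264156) = 0.059970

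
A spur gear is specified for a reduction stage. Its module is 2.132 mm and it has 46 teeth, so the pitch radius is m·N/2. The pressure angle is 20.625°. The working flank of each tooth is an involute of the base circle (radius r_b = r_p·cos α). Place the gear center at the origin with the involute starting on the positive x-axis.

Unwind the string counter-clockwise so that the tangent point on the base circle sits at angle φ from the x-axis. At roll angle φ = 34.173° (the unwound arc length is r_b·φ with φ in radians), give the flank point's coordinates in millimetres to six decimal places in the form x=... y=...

x=53.344147 y=3.131691

pitch radius r_p = m·N/2 = 2.132·46/2 = 49.036000
base radius r_b = r_p·cos α = 49.036000·cos 20.625° = 45.893083
roll angle φ = 34.173° = 0.59643137 rad
x = r_b·(cos φ + φ·sin φ) = 45.893083·(0.82734536 + 0.59643137·0.56169356) = 53.344147
y = r_b·(sin φ − φ·cos φ) = 45.893083·(0.56169356 − 0.59643137·0.82734536) = 3.131691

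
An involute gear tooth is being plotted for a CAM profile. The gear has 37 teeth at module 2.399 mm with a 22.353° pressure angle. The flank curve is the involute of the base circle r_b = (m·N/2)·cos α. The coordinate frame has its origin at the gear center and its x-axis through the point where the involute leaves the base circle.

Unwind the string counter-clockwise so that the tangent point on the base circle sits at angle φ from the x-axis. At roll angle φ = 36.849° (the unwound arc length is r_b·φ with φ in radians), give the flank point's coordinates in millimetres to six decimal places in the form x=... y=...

x=48.677693 y=3.491357

pitch radius r_p = m·N/2 = 2.399·37/2 = 44.381500
base radius r_b = r_p·cos α = 44.381500·cos 22.353° = 41.046599
roll angle φ = 36.849° = 0.64313638 rad
x = r_b·(cos φ + φ·sin φ) = 41.046599·(0.80021879 + 0.64313638·0.59970817) = 48.677693
y = r_b·(sin φ − φ·cos φ) = 41.046599·(0.59970817 − 0.64313638·0.80021879) = 3.491357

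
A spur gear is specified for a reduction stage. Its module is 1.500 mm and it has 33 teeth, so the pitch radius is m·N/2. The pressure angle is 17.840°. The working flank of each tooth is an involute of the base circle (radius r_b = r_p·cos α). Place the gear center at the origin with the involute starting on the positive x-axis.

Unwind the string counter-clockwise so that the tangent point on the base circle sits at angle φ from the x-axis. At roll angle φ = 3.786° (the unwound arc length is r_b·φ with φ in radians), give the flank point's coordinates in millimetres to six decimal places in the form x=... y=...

pitch radius r_p = m·N/2 = 1.500·33/2 = 24.750000
base radius r_b = r_p·cos α = 24.750000·cos 17.840° = 23.559915
roll angle φ = 3.786° = 0.06607817 rad
x = r_b·(cos φ + φ·sin φ) = 23.559915·(0.99781763 + 0.06607817·0.06603009) = 23.611294
y = r_b·(sin φ − φ·cos φ) = 23.559915·(0.06603009 − 0.06607817·0.99781763) = 0.002265

x=23.611294 y=0.002265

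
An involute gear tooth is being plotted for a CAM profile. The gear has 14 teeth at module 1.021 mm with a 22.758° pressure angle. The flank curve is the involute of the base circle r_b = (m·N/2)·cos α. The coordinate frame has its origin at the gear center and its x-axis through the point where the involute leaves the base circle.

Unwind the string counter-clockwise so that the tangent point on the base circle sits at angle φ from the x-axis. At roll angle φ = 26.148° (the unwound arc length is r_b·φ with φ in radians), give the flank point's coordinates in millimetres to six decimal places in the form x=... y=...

x=7.241579 y=0.204493

pitch radius r_p = m·N/2 = 1.021·14/2 = 7.147000
base radius r_b = r_p·cos α = 7.147000·cos 22.758° = 6.590584
roll angle φ = 26.148° = 0.45636869 rad
x = r_b·(cos φ + φ·sin φ) = 6.590584·(0.89765870 + 0.45636869·0.44069135) = 7.241579
y = r_b·(sin φ − φ·cos φ) = 6.590584·(0.44069135 − 0.45636869·0.89765870) = 0.204493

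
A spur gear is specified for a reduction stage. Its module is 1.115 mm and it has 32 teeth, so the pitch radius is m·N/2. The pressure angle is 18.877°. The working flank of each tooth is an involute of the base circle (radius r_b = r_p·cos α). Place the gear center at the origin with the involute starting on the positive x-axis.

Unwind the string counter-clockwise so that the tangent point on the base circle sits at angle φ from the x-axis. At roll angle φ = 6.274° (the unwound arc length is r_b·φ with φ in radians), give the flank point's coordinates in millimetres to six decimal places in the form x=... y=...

x=16.981382 y=0.007379

pitch radius r_p = m·N/2 = 1.115·32/2 = 17.840000
base radius r_b = r_p·cos α = 17.840000·cos 18.877° = 16.880481
roll angle φ = 6.274° = 0.10950196 rad
x = r_b·(cos φ + φ·sin φ) = 16.880481·(0.99401065 + 0.10950196·0.10928325) = 16.981382
y = r_b·(sin φ − φ·cos φ) = 16.880481·(0.10928325 − 0.10950196·0.99401065) = 0.007379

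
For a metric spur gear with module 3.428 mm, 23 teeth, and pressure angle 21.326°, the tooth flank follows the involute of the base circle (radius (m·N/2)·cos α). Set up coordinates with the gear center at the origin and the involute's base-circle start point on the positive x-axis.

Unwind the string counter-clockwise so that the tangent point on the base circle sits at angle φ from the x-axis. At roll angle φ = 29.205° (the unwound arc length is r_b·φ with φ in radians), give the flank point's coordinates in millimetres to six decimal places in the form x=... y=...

pitch radius r_p = m·N/2 = 3.428·23/2 = 39.422000
base radius r_b = r_p·cos α = 39.422000·cos 21.326° = 36.722630
roll angle φ = 29.205° = 0.50972341 rad
x = r_b·(cos φ + φ·sin φ) = 36.722630·(0.87287950 + 0.50972341·0.48793583) = 41.187801
y = r_b·(sin φ − φ·cos φ) = 36.722630·(0.48793583 − 0.50972341·0.87287950) = 1.579393

x=41.187801 y=1.579393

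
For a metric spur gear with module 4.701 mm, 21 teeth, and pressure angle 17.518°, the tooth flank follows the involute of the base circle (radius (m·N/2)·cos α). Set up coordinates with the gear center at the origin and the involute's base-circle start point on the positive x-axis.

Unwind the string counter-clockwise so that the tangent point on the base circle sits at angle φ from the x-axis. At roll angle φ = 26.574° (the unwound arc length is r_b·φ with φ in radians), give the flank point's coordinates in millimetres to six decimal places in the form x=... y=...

pitch radius r_p = m·N/2 = 4.701·21/2 = 49.360500
base radius r_b = r_p·cos α = 49.360500·cos 17.518° = 47.071280
roll angle φ = 26.574° = 0.46380380 rad
x = r_b·(cos φ + φ·sin φ) = 47.071280·(0.89435733 + 0.46380380·0.44735329) = 51.865089
y = r_b·(sin φ − φ·cos φ) = 47.071280·(0.44735329 − 0.46380380·0.89435733) = 1.532027

x=51.865089 y=1.532027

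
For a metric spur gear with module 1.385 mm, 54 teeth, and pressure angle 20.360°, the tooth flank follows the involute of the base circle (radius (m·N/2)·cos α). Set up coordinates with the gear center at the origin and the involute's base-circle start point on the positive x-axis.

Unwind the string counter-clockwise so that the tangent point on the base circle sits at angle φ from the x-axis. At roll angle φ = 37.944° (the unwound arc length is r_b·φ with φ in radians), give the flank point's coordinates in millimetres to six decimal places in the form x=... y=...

x=41.924036 y=3.247647

pitch radius r_p = m·N/2 = 1.385·54/2 = 37.395000
base radius r_b = r_p·cos α = 37.395000·cos 20.360° = 35.058751
roll angle φ = 37.944° = 0.66224773 rad
x = r_b·(cos φ + φ·sin φ) = 35.058751·(0.78861212 + 0.66224773·0.61489099) = 41.924036
y = r_b·(sin φ − φ·cos φ) = 35.058751·(0.61489099 − 0.66224773·0.78861212) = 3.247647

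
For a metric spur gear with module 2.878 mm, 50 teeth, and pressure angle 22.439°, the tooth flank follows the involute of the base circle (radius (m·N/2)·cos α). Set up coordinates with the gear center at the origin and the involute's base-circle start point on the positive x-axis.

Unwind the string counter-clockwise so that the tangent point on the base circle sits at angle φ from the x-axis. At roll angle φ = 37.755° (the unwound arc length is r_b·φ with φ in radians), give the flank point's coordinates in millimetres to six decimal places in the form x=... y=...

pitch radius r_p = m·N/2 = 2.878·50/2 = 71.950000
base radius r_b = r_p·cos α = 71.950000·cos 22.439° = 66.502409
roll angle φ = 37.755° = 0.65894906 rad
x = r_b·(cos φ + φ·sin φ) = 66.502409·(0.79063614 + 0.65894906·0.61228628) = 79.410634
y = r_b·(sin φ − φ·cos φ) = 66.502409·(0.61228628 − 0.65894906·0.79063614) = 6.071493

x=79.410634 y=6.071493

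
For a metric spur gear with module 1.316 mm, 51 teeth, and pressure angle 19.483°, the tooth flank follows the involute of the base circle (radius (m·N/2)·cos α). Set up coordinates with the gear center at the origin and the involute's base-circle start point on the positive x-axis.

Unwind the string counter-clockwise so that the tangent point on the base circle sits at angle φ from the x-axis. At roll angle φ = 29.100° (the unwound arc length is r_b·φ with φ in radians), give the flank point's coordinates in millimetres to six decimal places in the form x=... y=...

pitch radius r_p = m·N/2 = 1.316·51/2 = 33.558000
base radius r_b = r_p·cos α = 33.558000·cos 19.483° = 31.636485
roll angle φ = 29.100° = 0.50789081 rad
x = r_b·(cos φ + φ·sin φ) = 31.636485·(0.87377222 + 0.50789081·0.48633538) = 35.457461
y = r_b·(sin φ − φ·cos φ) = 31.636485·(0.48633538 − 0.50789081·0.87377222) = 1.346275

x=35.457461 y=1.346275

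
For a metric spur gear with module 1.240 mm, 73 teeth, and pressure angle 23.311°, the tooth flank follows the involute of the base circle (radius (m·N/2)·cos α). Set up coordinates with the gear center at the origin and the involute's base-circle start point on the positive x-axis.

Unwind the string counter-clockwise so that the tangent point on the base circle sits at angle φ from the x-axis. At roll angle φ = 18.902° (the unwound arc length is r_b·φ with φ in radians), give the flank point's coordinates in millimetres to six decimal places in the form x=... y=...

pitch radius r_p = m·N/2 = 1.240·73/2 = 45.260000
base radius r_b = r_p·cos α = 45.260000·cos 23.311° = 41.565445
roll angle φ = 18.902° = 0.32990214 rad
x = r_b·(cos φ + φ·sin φ) = 41.565445·(0.94607405 + 0.32990214·0.32395044) = 43.766169
y = r_b·(sin φ − φ·cos φ) = 41.565445·(0.32395044 − 0.32990214·0.94607405) = 0.492076

x=43.766169 y=0.492076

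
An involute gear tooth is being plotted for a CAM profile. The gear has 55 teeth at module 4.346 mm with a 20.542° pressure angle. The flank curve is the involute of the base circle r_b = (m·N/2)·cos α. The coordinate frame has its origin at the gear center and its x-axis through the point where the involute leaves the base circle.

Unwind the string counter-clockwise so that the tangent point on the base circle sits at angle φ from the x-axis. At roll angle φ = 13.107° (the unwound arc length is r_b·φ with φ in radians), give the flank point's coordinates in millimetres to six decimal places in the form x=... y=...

x=114.805810 y=0.444260

pitch radius r_p = m·N/2 = 4.346·55/2 = 119.515000
base radius r_b = r_p·cos α = 119.515000·cos 20.542° = 111.915665
roll angle φ = 13.107° = 0.22876031 rad
x = r_b·(cos φ + φ·sin φ) = 111.915665·(0.97394827 + 0.22876031·0.22677030) = 114.805810
y = r_b·(sin φ − φ·cos φ) = 111.915665·(0.22677030 − 0.22876031·0.97394827) = 0.444260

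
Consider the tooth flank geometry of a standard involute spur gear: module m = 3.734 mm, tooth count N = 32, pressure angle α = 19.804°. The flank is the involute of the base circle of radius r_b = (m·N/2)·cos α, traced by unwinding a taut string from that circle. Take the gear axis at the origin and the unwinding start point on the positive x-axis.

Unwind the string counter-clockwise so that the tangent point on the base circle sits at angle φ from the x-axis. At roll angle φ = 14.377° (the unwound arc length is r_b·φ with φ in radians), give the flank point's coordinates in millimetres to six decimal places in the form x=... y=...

pitch radius r_p = m·N/2 = 3.734·32/2 = 59.744000
base radius r_b = r_p·cos α = 59.744000·cos 19.804° = 56.210568
roll angle φ = 14.377° = 0.25092599 rad
x = r_b·(cos φ + φ·sin φ) = 56.210568·(0.96868291 + 0.25092599·0.24830105) = 57.952426
y = r_b·(sin φ − φ·cos φ) = 56.210568·(0.24830105 − 0.25092599·0.96868291) = 0.294169

x=57.952426 y=0.294169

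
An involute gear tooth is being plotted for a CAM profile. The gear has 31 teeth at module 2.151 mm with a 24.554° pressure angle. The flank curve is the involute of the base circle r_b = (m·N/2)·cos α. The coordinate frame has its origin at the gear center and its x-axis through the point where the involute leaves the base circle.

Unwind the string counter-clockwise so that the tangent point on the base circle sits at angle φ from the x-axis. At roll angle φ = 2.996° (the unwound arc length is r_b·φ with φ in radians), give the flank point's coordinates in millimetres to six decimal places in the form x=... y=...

pitch radius r_p = m·N/2 = 2.151·31/2 = 33.340500
base radius r_b = r_p·cos α = 33.340500·cos 24.554° = 30.325520
roll angle φ = 2.996° = 0.05229006 rad
x = r_b·(cos φ + φ·sin φ) = 30.325520·(0.99863319 + 0.05229006·0.05226624) = 30.366950
y = r_b·(sin φ − φ·cos φ) = 30.325520·(0.05226624 − 0.05229006·0.99863319) = 0.001445

x=30.366950 y=0.001445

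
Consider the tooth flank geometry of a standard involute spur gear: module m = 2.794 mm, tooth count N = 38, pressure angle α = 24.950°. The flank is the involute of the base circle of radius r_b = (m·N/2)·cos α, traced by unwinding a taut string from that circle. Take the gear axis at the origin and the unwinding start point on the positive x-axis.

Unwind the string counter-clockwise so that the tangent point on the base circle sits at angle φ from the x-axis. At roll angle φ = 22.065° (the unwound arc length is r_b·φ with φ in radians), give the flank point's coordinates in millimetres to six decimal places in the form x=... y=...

pitch radius r_p = m·N/2 = 2.794·38/2 = 53.086000
base radius r_b = r_p·cos α = 53.086000·cos 24.950° = 48.131815
roll angle φ = 22.065° = 0.38510690 rad
x = r_b·(cos φ + φ·sin φ) = 48.131815·(0.92675828 + 0.38510690·0.37565821) = 51.569719
y = r_b·(sin φ − φ·cos φ) = 48.131815·(0.37565821 − 0.38510690·0.92675828) = 0.902818

x=51.569719 y=0.902818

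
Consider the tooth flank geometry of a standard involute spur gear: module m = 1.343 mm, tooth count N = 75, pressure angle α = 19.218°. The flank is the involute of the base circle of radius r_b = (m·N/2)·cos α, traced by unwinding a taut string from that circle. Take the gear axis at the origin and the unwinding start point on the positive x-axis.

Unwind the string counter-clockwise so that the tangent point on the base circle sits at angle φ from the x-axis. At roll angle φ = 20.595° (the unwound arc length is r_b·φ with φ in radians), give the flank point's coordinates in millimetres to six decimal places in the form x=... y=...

x=50.529649 y=0.726741

pitch radius r_p = m·N/2 = 1.343·75/2 = 50.362500
base radius r_b = r_p·cos α = 50.362500·cos 19.218° = 47.555949
roll angle φ = 20.595° = 0.35945056 rad
x = r_b·(cos φ + φ·sin φ) = 47.555949·(0.93609024 + 0.35945056·0.35175996) = 50.529649
y = r_b·(sin φ − φ·cos φ) = 47.555949·(0.35175996 − 0.35945056·0.93609024) = 0.726741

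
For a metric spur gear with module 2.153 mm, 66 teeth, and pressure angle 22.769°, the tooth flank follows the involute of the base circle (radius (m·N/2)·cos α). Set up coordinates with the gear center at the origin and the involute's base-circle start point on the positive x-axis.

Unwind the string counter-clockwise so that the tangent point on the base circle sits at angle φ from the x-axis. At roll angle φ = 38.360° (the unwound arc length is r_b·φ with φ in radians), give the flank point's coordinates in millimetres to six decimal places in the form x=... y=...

pitch radius r_p = m·N/2 = 2.153·66/2 = 71.049000
base radius r_b = r_p·cos α = 71.049000·cos 22.769° = 65.512342
roll angle φ = 38.360° = 0.66950830 rad
x = r_b·(cos φ + φ·sin φ) = 65.512342·(0.78412691 + 0.66950830·0.62060051) = 78.590184
y = r_b·(sin φ − φ·cos φ) = 65.512342·(0.62060051 − 0.66950830·0.78412691) = 6.264358

x=78.590184 y=6.264358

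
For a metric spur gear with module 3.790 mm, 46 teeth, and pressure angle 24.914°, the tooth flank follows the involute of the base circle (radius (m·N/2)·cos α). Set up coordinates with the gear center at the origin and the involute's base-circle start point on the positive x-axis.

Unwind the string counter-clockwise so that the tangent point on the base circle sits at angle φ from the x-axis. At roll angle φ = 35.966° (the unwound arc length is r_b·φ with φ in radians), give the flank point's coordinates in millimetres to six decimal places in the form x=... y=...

x=93.132904 y=6.265028

pitch radius r_p = m·N/2 = 3.790·46/2 = 87.170000
base radius r_b = r_p·cos α = 87.170000·cos 24.914° = 79.058056
roll angle φ = 35.966° = 0.62772512 rad
x = r_b·(cos φ + φ·sin φ) = 79.058056·(0.80936565 + 0.62772512·0.58730507) = 93.132904
y = r_b·(sin φ − φ·cos φ) = 79.058056·(0.58730507 − 0.62772512·0.80936565) = 6.265028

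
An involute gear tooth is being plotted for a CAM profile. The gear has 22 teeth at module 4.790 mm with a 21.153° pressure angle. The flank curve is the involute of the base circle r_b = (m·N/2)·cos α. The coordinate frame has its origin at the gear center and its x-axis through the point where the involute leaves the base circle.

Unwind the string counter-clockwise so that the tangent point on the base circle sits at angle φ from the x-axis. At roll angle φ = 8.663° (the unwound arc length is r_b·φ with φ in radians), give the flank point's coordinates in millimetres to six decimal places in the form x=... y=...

pitch radius r_p = m·N/2 = 4.790·22/2 = 52.690000
base radius r_b = r_p·cos α = 52.690000·cos 21.153° = 49.139755
roll angle φ = 8.663° = 0.15119787 rad
x = r_b·(cos φ + φ·sin φ) = 49.139755·(0.98859136 + 0.15119787·0.15062245) = 49.698236
y = r_b·(sin φ − φ·cos φ) = 49.139755·(0.15062245 − 0.15119787·0.98859136) = 0.056488

x=49.698236 y=0.056488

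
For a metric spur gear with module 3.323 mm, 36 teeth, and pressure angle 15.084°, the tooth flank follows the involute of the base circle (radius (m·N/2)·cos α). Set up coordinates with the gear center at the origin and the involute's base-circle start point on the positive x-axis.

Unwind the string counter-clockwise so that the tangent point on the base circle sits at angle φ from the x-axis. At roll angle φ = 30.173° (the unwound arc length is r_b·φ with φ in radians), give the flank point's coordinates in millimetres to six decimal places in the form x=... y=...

x=65.214642 y=2.734322

pitch radius r_p = m·N/2 = 3.323·36/2 = 59.814000
base radius r_b = r_p·cos α = 59.814000·cos 15.084° = 57.753129
roll angle φ = 30.173° = 0.52661820 rad
x = r_b·(cos φ + φ·sin φ) = 57.753129·(0.86451175 + 0.52661820·0.50261261) = 65.214642
y = r_b·(sin φ − φ·cos φ) = 57.753129·(0.50261261 − 0.52661820·0.86451175) = 2.734322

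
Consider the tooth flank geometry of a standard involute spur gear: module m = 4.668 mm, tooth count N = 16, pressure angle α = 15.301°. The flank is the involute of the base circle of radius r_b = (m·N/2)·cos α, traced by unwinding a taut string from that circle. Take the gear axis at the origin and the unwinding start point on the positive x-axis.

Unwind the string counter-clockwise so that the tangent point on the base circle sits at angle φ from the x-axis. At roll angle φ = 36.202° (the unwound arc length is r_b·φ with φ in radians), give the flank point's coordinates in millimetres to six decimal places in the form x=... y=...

x=42.508525 y=2.909492

pitch radius r_p = m·N/2 = 4.668·16/2 = 37.344000
base radius r_b = r_p·cos α = 37.344000·cos 15.301° = 36.020260
roll angle φ = 36.202° = 0.63184410 rad
x = r_b·(cos φ + φ·sin φ) = 36.020260·(0.80693970 + 0.63184410·0.59063384) = 42.508525
y = r_b·(sin φ − φ·cos φ) = 36.020260·(0.59063384 − 0.63184410·0.80693970) = 2.909492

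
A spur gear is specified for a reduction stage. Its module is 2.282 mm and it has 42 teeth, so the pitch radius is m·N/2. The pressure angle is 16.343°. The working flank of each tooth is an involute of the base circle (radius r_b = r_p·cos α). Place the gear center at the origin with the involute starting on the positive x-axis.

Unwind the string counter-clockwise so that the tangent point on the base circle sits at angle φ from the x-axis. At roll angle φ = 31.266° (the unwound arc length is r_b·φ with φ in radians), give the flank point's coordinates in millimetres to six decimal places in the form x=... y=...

x=52.331201 y=2.417477

pitch radius r_p = m·N/2 = 2.282·42/2 = 47.922000
base radius r_b = r_p·cos α = 47.922000·cos 16.343° = 45.985682
roll angle φ = 31.266° = 0.54569464 rad
x = r_b·(cos φ + φ·sin φ) = 45.985682·(0.85476697 + 0.54569464·0.51901197) = 52.331201
y = r_b·(sin φ − φ·cos φ) = 45.985682·(0.51901197 − 0.54569464·0.85476697) = 2.417477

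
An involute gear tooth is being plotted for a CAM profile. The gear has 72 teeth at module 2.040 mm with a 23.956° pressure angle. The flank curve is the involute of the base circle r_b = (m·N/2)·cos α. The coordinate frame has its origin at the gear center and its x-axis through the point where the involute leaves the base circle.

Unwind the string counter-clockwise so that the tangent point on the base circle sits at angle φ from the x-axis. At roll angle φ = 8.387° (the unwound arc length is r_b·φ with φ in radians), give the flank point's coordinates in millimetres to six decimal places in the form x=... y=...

x=67.828884 y=0.070018

pitch radius r_p = m·N/2 = 2.040·72/2 = 73.440000
base radius r_b = r_p·cos α = 73.440000·cos 23.956° = 67.113698
roll angle φ = 8.387° = 0.14638076 rad
x = r_b·(cos φ + φ·sin φ) = 67.113698·(0.98930545 + 0.14638076·0.14585857) = 67.828884
y = r_b·(sin φ − φ·cos φ) = 67.113698·(0.14585857 − 0.14638076·0.98930545) = 0.070018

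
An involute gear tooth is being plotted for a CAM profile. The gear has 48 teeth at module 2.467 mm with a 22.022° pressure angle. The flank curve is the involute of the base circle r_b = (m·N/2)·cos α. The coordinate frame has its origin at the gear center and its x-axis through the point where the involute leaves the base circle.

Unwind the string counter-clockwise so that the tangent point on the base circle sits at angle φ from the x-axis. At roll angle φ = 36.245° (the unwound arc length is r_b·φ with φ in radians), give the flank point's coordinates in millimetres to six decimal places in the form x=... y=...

pitch radius r_p = m·N/2 = 2.467·48/2 = 59.208000
base radius r_b = r_p·cos α = 59.208000·cos 22.022° = 54.888181
roll angle φ = 36.245° = 0.63259459 rad
x = r_b·(cos φ + φ·sin φ) = 54.888181·(0.80649620 + 0.63259459·0.59123927) = 64.796100
y = r_b·(sin φ − φ·cos φ) = 54.888181·(0.59123927 − 0.63259459·0.80649620) = 4.448914

x=64.796100 y=4.448914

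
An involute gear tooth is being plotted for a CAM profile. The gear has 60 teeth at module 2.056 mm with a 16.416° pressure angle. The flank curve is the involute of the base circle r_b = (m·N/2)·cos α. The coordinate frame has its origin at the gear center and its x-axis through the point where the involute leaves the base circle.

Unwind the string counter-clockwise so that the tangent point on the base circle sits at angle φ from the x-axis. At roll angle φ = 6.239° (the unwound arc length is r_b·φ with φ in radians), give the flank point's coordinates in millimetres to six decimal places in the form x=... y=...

x=59.515353 y=0.025434

pitch radius r_p = m·N/2 = 2.056·60/2 = 61.680000
base radius r_b = r_p·cos α = 61.680000·cos 16.416° = 59.165621
roll angle φ = 6.239° = 0.10889109 rad
x = r_b·(cos φ + φ·sin φ) = 59.165621·(0.99407722 + 0.10889109·0.10867603) = 59.515353
y = r_b·(sin φ − φ·cos φ) = 59.165621·(0.10867603 − 0.10889109·0.99407722) = 0.025434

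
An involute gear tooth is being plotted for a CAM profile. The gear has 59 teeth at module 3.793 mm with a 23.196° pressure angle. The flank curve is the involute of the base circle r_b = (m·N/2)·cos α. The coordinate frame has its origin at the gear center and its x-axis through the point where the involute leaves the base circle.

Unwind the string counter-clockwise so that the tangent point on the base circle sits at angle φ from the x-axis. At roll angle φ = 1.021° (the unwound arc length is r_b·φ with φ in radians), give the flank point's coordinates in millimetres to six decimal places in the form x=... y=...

pitch radius r_p = m·N/2 = 3.793·59/2 = 111.893500
base radius r_b = r_p·cos α = 111.893500·cos 23.196° = 102.848347
roll angle φ = 1.021° = 0.01781981 rad
x = r_b·(cos φ + φ·sin φ) = 102.848347·(0.99984123 + 0.01781981·0.01781887) = 102.864675
y = r_b·(sin φ − φ·cos φ) = 102.848347·(0.01781887 − 0.01781981·0.99984123) = 0.000194

x=102.864675 y=0.000194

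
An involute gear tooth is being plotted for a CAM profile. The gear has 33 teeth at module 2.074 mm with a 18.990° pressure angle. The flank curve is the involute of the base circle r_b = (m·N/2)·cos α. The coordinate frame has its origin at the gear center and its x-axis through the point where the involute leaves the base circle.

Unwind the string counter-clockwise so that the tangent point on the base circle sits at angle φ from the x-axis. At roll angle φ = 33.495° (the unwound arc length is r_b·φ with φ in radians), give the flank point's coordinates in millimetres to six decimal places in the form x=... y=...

x=37.424352 y=2.082209

pitch radius r_p = m·N/2 = 2.074·33/2 = 34.221000
base radius r_b = r_p·cos α = 34.221000·cos 18.990° = 32.358535
roll angle φ = 33.495° = 0.58459803 rad
x = r_b·(cos φ + φ·sin φ) = 32.358535·(0.83393398 + 0.58459803·0.55186421) = 37.424352
y = r_b·(sin φ − φ·cos φ) = 32.358535·(0.55186421 − 0.58459803·0.83393398) = 2.082209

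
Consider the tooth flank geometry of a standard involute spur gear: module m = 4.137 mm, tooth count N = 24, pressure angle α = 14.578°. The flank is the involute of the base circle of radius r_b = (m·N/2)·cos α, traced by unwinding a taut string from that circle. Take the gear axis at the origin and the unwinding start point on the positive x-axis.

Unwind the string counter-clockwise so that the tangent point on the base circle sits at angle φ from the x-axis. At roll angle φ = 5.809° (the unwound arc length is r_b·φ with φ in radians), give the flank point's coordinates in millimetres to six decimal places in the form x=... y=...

x=48.292056 y=0.016673

pitch radius r_p = m·N/2 = 4.137·24/2 = 49.644000
base radius r_b = r_p·cos α = 49.644000·cos 14.578° = 48.045755
roll angle φ = 5.809° = 0.10138618 rad
x = r_b·(cos φ + φ·sin φ) = 48.045755·(0.99486482 + 0.10138618·0.10121257) = 48.292056
y = r_b·(sin φ − φ·cos φ) = 48.045755·(0.10121257 − 0.10138618·0.99486482) = 0.016673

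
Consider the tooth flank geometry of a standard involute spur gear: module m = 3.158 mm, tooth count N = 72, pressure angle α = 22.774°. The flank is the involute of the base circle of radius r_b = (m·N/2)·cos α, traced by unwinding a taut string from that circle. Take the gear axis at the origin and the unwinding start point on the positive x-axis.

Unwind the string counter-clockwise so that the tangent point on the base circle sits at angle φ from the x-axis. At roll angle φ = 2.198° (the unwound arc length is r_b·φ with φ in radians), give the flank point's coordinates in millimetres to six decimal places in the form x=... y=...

x=104.901864 y=0.001972

pitch radius r_p = m·N/2 = 3.158·72/2 = 113.688000
base radius r_b = r_p·cos α = 113.688000·cos 22.774° = 104.824759
roll angle φ = 2.198° = 0.03836234 rad
x = r_b·(cos φ + φ·sin φ) = 104.824759·(0.99926426 + 0.03836234·0.03835293) = 104.901864
y = r_b·(sin φ − φ·cos φ) = 104.824759·(0.03835293 − 0.03836234·0.99926426) = 0.001972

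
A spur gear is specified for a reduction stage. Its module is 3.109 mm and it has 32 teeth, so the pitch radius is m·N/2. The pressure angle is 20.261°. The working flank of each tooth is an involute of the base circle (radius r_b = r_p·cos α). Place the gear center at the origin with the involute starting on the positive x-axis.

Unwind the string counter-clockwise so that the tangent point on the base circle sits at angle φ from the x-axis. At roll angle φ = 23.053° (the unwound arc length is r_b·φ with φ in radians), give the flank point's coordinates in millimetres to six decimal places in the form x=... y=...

pitch radius r_p = m·N/2 = 3.109·32/2 = 49.744000
base radius r_b = r_p·cos α = 49.744000·cos 20.261° = 46.666083
roll angle φ = 23.053° = 0.40235075 rad
x = r_b·(cos φ + φ·sin φ) = 46.666083·(0.92014302 + 0.40235075·0.39158245) = 50.291876
y = r_b·(sin φ − φ·cos φ) = 46.666083·(0.39158245 − 0.40235075·0.92014302) = 0.996891

x=50.291876 y=0.996891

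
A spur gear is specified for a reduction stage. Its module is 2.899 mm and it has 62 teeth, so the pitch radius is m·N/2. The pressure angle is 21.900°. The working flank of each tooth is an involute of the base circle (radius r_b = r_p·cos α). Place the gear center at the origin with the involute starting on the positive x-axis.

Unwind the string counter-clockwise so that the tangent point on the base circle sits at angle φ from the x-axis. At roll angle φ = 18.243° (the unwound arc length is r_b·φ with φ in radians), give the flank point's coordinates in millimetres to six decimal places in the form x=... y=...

pitch radius r_p = m·N/2 = 2.899·62/2 = 89.869000
base radius r_b = r_p·cos α = 89.869000·cos 21.900° = 83.383716
roll angle φ = 18.243° = 0.31840042 rad
x = r_b·(cos φ + φ·sin φ) = 83.383716·(0.94973738 + 0.31840042·0.31304778) = 87.503866
y = r_b·(sin φ − φ·cos φ) = 83.383716·(0.31304778 − 0.31840042·0.94973738) = 0.888120

x=87.503866 y=0.888120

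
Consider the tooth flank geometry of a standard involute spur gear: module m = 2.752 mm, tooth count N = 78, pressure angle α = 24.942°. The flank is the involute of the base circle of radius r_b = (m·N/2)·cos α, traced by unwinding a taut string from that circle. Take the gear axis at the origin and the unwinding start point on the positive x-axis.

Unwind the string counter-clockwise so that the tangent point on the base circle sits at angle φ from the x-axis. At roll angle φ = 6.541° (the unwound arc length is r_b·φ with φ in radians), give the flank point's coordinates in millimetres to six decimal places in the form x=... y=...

pitch radius r_p = m·N/2 = 2.752·78/2 = 107.328000
base radius r_b = r_p·cos α = 107.328000·cos 24.942° = 97.318069
roll angle φ = 6.541° = 0.11416199 rad
x = r_b·(cos φ + φ·sin φ) = 97.318069·(0.99349059 + 0.11416199·0.11391417) = 97.950175
y = r_b·(sin φ − φ·cos φ) = 97.318069·(0.11391417 − 0.11416199·0.99349059) = 0.048203

x=97.950175 y=0.048203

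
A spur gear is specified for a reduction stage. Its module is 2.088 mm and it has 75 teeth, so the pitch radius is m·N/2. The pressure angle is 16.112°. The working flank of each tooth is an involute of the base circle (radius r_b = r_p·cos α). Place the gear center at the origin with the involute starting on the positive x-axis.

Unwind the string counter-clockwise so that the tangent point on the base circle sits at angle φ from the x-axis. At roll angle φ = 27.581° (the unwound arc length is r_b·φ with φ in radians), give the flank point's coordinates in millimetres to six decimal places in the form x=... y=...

pitch radius r_p = m·N/2 = 2.088·75/2 = 78.300000
base radius r_b = r_p·cos α = 78.300000·cos 16.112° = 75.224458
roll angle φ = 27.581° = 0.48137926 rad
x = r_b·(cos φ + φ·sin φ) = 75.224458·(0.88635717 + 0.48137926·0.46300213) = 83.441737
y = r_b·(sin φ − φ·cos φ) = 75.224458·(0.46300213 − 0.48137926·0.88635717) = 2.732767

x=83.441737 y=2.732767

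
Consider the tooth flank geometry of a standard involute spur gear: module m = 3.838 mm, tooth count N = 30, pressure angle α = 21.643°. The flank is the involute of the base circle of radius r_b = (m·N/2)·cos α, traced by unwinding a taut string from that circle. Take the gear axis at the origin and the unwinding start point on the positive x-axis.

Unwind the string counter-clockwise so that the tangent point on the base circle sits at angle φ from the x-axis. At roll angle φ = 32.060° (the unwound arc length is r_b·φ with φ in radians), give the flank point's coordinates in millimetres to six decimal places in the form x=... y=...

x=61.244079 y=3.028223

pitch radius r_p = m·N/2 = 3.838·30/2 = 57.570000
base radius r_b = r_p·cos α = 57.570000·cos 21.643° = 53.511312
roll angle φ = 32.060° = 0.55955256 rad
x = r_b·(cos φ + φ·sin φ) = 53.511312·(0.84749270 + 0.55955256·0.53080705) = 61.244079
y = r_b·(sin φ − φ·cos φ) = 53.511312·(0.53080705 − 0.55955256·0.84749270) = 3.028223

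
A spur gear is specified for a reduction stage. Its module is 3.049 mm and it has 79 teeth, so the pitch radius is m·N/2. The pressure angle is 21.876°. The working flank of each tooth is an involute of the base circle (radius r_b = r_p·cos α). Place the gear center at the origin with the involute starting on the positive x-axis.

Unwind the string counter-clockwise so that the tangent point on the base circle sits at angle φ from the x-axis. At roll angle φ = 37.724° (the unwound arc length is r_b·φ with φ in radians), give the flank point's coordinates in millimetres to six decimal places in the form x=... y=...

pitch radius r_p = m·N/2 = 3.049·79/2 = 120.435500
base radius r_b = r_p·cos α = 120.435500·cos 21.876° = 111.763230
roll angle φ = 37.724° = 0.65840801 rad
x = r_b·(cos φ + φ·sin φ) = 111.763230·(0.79096731 + 0.65840801·0.61185841) = 133.425155
y = r_b·(sin φ − φ·cos φ) = 111.763230·(0.61185841 − 0.65840801·0.79096731) = 10.179306

x=133.425155 y=10.179306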